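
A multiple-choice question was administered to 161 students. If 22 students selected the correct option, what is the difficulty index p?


Item difficulty p = number correct / total examinees
p = 22 / 161
p = 0.1366

0.1366


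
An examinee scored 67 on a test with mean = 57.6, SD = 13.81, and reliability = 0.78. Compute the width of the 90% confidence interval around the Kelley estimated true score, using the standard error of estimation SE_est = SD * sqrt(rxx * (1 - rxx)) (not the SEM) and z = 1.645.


True score estimate = 0.78*67 + 0.22*57.6 = 64.932
SE_est = SD * sqrt(rxx * (1 - rxx)) = 13.81 * sqrt(0.78 * 0.22) = 13.81 * sqrt(0.1716) = 5.720741
CI = T_est +/- z * SE_est, so width = 2 * z * SE_est = 2 * 1.645 * 5.720741
Width = 18.8212

18.8212


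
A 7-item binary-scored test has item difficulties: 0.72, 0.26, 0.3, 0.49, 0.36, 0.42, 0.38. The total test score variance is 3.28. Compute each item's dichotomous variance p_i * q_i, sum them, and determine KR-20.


For each item, compute p_i * q_i:
  Item 1: 0.72 * 0.28 = 0.2016
  Item 2: 0.26 * 0.74 = 0.1924
  Item 3: 0.3 * 0.7 = 0.21
  Item 4: 0.49 * 0.51 = 0.2499
  Item 5: 0.36 * 0.64 = 0.2304
  Item 6: 0.42 * 0.58 = 0.2436
  Item 7: 0.38 * 0.62 = 0.2356
Sum(p_i * q_i) = 0.2016 + 0.1924 + 0.21 + 0.2499 + 0.2304 + 0.2436 + 0.2356 = 1.5635
KR-20 = (k/(k-1)) * (1 - Sum(p_i*q_i) / Var_total)
= (7/6) * (1 - 1.5635/3.28)
= 1.1667 * 0.5233
KR-20 = 0.6105

0.6105


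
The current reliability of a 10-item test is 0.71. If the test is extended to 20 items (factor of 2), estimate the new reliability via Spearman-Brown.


r_new = (n * rxx) / (1 + (n-1) * rxx)
r_new = (2 * 0.71) / (1 + 1 * 0.71)
r_new = 1.42 / 1.71
r_new = 0.8304

0.8304


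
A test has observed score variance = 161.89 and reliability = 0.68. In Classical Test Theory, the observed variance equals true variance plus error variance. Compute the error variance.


var_true = rxx * var_obs = 0.68 * 161.89 = 110.0852
var_error = var_obs - var_true
var_error = 161.89 - 110.0852
var_error = 51.8048

51.8048


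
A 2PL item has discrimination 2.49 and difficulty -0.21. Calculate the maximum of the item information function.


For 2PL, max info at theta = b = -0.21
I_max = a^2 / 4 = 2.49^2 / 4
= 6.2001 / 4
I_max = 1.55

1.55


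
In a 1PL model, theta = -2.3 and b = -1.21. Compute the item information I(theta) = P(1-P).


P = 1/(1+exp(-(-2.3--1.21))) = 0.2516
I = P*(1-P) = 0.2516 * 0.7484
I = 0.1883

0.1883


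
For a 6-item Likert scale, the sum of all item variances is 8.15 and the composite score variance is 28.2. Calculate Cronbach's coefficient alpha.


alpha = (k/(k-1)) * (1 - sum(si^2)/s_total^2)
= (6/5) * (1 - 8.15/28.2)
alpha = 0.8532

0.8532


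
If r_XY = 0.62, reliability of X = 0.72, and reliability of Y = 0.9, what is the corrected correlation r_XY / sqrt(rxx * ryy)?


r_corrected = rxy / sqrt(rxx * ryy)
= 0.62 / sqrt(0.72 * 0.9)
= 0.62 / sqrt(0.648)
= 0.62 / 0.804984
r_corrected = 0.7702

0.7702


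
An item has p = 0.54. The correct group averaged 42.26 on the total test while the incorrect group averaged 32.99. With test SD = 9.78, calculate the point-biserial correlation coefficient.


q = 1 - p = 0.46
rpb = ((M1 - M0) / SD) * sqrt(p * q)
rpb = ((42.26 - 32.99) / 9.78) * sqrt(0.54 * 0.46)
rpb = 0.4724

0.4724


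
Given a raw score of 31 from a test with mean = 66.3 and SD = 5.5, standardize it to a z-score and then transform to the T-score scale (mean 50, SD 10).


z = (X - mean) / SD = (31 - 66.3) / 5.5
z = -35.3 / 5.5
z = -6.4182
T-score = T = 50 + 10z
Carry z at full precision (z = -35.3 / 5.5) into the conversion:
T-score = 50 + 10 * (-35.3 / 5.5) = 50 + -353 / 5.5
T-score = 50 + -64.1818
T-score = -14.1818

-14.1818


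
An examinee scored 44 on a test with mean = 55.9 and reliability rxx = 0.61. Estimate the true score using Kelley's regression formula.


T_est = rxx * X + (1 - rxx) * mean
T_est = 0.61 * 44 + 0.39 * 55.9
T_est = 26.84 + 21.801
T_est = 48.641

48.641


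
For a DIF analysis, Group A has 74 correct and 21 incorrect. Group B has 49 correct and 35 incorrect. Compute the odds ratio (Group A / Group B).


Odds_A = 74/21 = 3.5238
Odds_B = 49/35 = 1.4
OR = Odds_A / Odds_B = 3.5238 / 1.4
Exactly, OR = (74 * 35) / (21 * 49) = 2590 / 1029
OR = 2.517

2.517


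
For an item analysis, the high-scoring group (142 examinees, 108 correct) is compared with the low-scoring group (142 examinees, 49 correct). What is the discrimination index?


p_upper = 108/142 = 0.7606
p_lower = 49/142 = 0.3451
D = 0.7606 - 0.3451 = 0.4155

0.4155


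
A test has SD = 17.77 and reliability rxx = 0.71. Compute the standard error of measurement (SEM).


SEM = SD * sqrt(1 - rxx)
SEM = 17.77 * sqrt(1 - 0.71)
SEM = 17.77 * sqrt(0.29) = 17.77 * 0.538516
SEM = 9.5694

9.5694


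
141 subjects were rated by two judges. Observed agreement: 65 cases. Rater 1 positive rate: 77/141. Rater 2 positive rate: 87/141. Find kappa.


P_o = 65/141 = 0.460993
P_e = (77*87 + 64*54) / 19881 = 0.510789
kappa = (P_o - P_e) / (1 - P_e)
kappa = (0.460993 - 0.510789) / (1 - 0.510789)
kappa = -0.1018

-0.1018


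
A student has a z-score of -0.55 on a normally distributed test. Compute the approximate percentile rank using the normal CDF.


CDF(z) = 0.5 * (1 + erf(z/sqrt(2)))
erf(-0.3889) = -0.4177
CDF = 0.2912
Percentile rank = 0.2912 * 100 = 29.12

29.12


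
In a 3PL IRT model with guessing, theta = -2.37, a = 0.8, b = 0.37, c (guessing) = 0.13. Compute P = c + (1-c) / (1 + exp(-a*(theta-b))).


logit = 0.8*(-2.37 - 0.37) = -2.192
P* = 1/(1 + exp(--2.192)) = 0.1005
P = 0.13 + (1 - 0.13) * 0.1005
P = 0.2174

0.2174


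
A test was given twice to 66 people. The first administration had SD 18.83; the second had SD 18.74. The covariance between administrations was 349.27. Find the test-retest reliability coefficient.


r = cov(X,Y) / (SD_X * SD_Y)
r = 349.27 / (18.83 * 18.74)
r = 349.27 / 352.8742
r = 0.9898

0.9898


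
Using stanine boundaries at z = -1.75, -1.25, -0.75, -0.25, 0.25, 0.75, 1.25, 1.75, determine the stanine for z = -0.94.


Stanine boundaries: [-1.75, -1.25, -0.75, -0.25, 0.25, 0.75, 1.25, 1.75]
z = -0.94
Check each boundary:
  z >= -1.75 -> could be stanine 2
  z >= -1.25 -> could be stanine 3
  z < -0.75
  z < -0.25
  z < 0.25
  z < 0.75
  z < 1.25
  z < 1.75
Highest qualifying boundary gives stanine = 3

3


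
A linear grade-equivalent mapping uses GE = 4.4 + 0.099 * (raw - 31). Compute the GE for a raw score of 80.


raw - median = 80 - 31 = 49
slope * diff = 0.099 * 49 = 4.851
GE = 4.4 + 4.851
GE = 9.251

9.251


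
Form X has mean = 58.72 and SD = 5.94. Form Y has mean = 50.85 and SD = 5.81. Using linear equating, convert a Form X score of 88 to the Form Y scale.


slope = SD_Y / SD_X = 5.81 / 5.94 ~ 0.9781
intercept = mean_Y - slope * mean_X = 50.85 - (5.81 / 5.94) * 58.72 ~ -6.5849
Y = slope * X + intercept. To avoid rounding drift from the rounded slope/intercept, evaluate the equivalent form Y = mean_Y + SD_Y * (X - mean_X) / SD_X at full precision:
Y = 50.85 + 5.81 * (88 - 58.72) / 5.94
Y = 50.85 + 5.81 * 29.28 / 5.94
Y = 50.85 + 170.1168 / 5.94
Y = 50.85 + 28.6392
Y = 79.4892

79.4892


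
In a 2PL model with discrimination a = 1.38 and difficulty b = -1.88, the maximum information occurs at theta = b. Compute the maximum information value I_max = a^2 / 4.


For 2PL, max info at theta = b = -1.88
I_max = a^2 / 4 = 1.38^2 / 4
= 1.9044 / 4
I_max = 0.4761

0.4761


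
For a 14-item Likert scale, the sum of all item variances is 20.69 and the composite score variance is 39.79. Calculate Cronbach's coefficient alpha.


alpha = (k/(k-1)) * (1 - sum(si^2)/s_total^2)
= (14/13) * (1 - 20.69/39.79)
alpha = 0.5169

0.5169


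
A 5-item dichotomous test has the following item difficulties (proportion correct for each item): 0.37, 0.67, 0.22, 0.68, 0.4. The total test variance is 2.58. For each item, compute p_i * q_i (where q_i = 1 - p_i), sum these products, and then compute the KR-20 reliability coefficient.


For each item, compute p_i * q_i:
  Item 1: 0.37 * 0.63 = 0.2331
  Item 2: 0.67 * 0.33 = 0.2211
  Item 3: 0.22 * 0.78 = 0.1716
  Item 4: 0.68 * 0.32 = 0.2176
  Item 5: 0.4 * 0.6 = 0.24
Sum(p_i * q_i) = 0.2331 + 0.2211 + 0.1716 + 0.2176 + 0.24 = 1.0834
KR-20 = (k/(k-1)) * (1 - Sum(p_i*q_i) / Var_total)
= (5/4) * (1 - 1.0834/2.58)
= 1.25 * 0.5801
KR-20 = 0.7251

0.7251


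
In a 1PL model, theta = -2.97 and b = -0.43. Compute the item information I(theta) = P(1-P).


P = 1/(1+exp(-(-2.97--0.43))) = 0.0731
I = P*(1-P) = 0.0731 * 0.9269
I = 0.0678

0.0678


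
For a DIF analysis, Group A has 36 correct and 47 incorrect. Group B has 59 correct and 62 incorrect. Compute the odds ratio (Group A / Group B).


Odds_A = 36/47 = 0.766
Odds_B = 59/62 = 0.9516
OR = Odds_A / Odds_B = 0.766 / 0.9516
Exactly, OR = (36 * 62) / (47 * 59) = 2232 / 2773
OR = 0.8049

0.8049


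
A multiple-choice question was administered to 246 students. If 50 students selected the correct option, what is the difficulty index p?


Item difficulty p = number correct / total examinees
p = 50 / 246
p = 0.2033

0.2033


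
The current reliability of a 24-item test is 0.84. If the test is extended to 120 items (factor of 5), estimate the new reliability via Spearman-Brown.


r_new = (n * rxx) / (1 + (n-1) * rxx)
r_new = (5 * 0.84) / (1 + 4 * 0.84)
r_new = 4.2 / 4.36
r_new = 0.9633

0.9633


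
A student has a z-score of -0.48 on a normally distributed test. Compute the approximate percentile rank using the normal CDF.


CDF(z) = 0.5 * (1 + erf(z/sqrt(2)))
erf(-0.3394) = -0.3688
CDF = 0.3156
Percentile rank = 0.3156 * 100 = 31.56

31.56


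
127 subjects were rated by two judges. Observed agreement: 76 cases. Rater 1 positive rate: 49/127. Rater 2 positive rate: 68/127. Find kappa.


P_o = 76/127 = 0.598425
P_e = (49*68 + 78*59) / 16129 = 0.491909
kappa = (P_o - P_e) / (1 - P_e)
kappa = (0.598425 - 0.491909) / (1 - 0.491909)
kappa = 0.2096

0.2096


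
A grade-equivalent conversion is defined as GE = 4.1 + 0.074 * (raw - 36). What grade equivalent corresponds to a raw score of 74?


raw - median = 74 - 36 = 38
slope * diff = 0.074 * 38 = 2.812
GE = 4.1 + 2.812
GE = 6.912

6.912


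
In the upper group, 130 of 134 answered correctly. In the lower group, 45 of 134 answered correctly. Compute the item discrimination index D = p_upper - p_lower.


p_upper = 130/134 = 0.9701
p_lower = 45/134 = 0.3358
D = 0.9701 - 0.3358 = 0.6343

0.6343


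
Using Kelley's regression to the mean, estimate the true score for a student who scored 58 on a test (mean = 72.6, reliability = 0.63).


T_est = rxx * X + (1 - rxx) * mean
T_est = 0.63 * 58 + 0.37 * 72.6
T_est = 36.54 + 26.862
T_est = 63.402

63.402


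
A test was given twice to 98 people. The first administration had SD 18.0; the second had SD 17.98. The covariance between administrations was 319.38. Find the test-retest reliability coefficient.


r = cov(X,Y) / (SD_X * SD_Y)
r = 319.38 / (18.0 * 17.98)
r = 319.38 / 323.64
r = 0.9868

0.9868


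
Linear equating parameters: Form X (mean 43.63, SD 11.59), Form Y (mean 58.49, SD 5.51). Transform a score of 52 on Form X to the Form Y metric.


slope = SD_Y / SD_X = 5.51 / 11.59 ~ 0.4754
intercept = mean_Y - slope * mean_X = 58.49 - (5.51 / 11.59) * 43.63 ~ 37.7479
Y = slope * X + intercept. To avoid rounding drift from the rounded slope/intercept, evaluate the equivalent form Y = mean_Y + SD_Y * (X - mean_X) / SD_X at full precision:
Y = 58.49 + 5.51 * (52 - 43.63) / 11.59
Y = 58.49 + 5.51 * 8.37 / 11.59
Y = 58.49 + 46.1187 / 11.59
Y = 58.49 + 3.9792
Y = 62.4692

62.4692


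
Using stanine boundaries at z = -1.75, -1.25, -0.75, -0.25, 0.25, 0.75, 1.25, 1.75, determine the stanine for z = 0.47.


Stanine boundaries: [-1.75, -1.25, -0.75, -0.25, 0.25, 0.75, 1.25, 1.75]
z = 0.47
Check each boundary:
  z >= -1.75 -> could be stanine 2
  z >= -1.25 -> could be stanine 3
  z >= -0.75 -> could be stanine 4
  z >= -0.25 -> could be stanine 5
  z >= 0.25 -> could be stanine 6
  z < 0.75
  z < 1.25
  z < 1.75
Highest qualifying boundary gives stanine = 6

6


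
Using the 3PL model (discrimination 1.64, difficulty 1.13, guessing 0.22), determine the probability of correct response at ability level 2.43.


logit = 1.64*(2.43 - 1.13) = 2.132
P* = 1/(1 + exp(-2.132)) = 0.894
P = 0.22 + (1 - 0.22) * 0.894
P = 0.9173

0.9173


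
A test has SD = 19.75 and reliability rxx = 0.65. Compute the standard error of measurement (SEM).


SEM = SD * sqrt(1 - rxx)
SEM = 19.75 * sqrt(1 - 0.65)
SEM = 19.75 * sqrt(0.35) = 19.75 * 0.591608
SEM = 11.6843

11.6843


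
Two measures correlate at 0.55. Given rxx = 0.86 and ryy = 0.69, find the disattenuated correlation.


r_corrected = rxy / sqrt(rxx * ryy)
= 0.55 / sqrt(0.86 * 0.69)
= 0.55 / sqrt(0.5934)
= 0.55 / 0.770325
r_corrected = 0.714

0.714


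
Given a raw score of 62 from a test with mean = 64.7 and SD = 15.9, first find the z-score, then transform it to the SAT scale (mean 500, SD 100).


z = (X - mean) / SD = (62 - 64.7) / 15.9
z = -2.7 / 15.9
z = -0.1698
SAT-scale = SAT = 500 + 100z
Carry z at full precision (z = -2.7 / 15.9) into the conversion:
SAT-scale = 500 + 100 * (-2.7 / 15.9) = 500 + -270 / 15.9
SAT-scale = 500 + -16.9811
SAT-scale = 483.0189

483.0189


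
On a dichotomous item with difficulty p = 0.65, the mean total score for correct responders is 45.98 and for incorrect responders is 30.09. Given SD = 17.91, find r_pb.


q = 1 - p = 0.35
rpb = ((M1 - M0) / SD) * sqrt(p * q)
rpb = ((45.98 - 30.09) / 17.91) * sqrt(0.65 * 0.35)
rpb = 0.4232

0.4232


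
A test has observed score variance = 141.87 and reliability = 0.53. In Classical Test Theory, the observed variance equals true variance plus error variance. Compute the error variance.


var_true = rxx * var_obs = 0.53 * 141.87 = 75.1911
var_error = var_obs - var_true
var_error = 141.87 - 75.1911
var_error = 66.6789

66.6789


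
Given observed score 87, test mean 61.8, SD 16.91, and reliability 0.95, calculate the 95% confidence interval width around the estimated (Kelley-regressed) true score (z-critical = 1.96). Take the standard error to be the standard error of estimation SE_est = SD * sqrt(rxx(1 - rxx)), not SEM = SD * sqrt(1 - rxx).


True score estimate = 0.95*87 + 0.05*61.8 = 85.74
SE_est = SD * sqrt(rxx * (1 - rxx)) = 16.91 * sqrt(0.95 * 0.05) = 16.91 * sqrt(0.0475) = 3.685449
CI = T_est +/- z * SE_est, so width = 2 * z * SE_est = 2 * 1.96 * 3.685449
Width = 14.447

14.447


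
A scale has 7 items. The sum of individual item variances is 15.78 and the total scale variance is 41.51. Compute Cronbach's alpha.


alpha = (k/(k-1)) * (1 - sum(si^2)/s_total^2)
= (7/6) * (1 - 15.78/41.51)
alpha = 0.7232

0.7232


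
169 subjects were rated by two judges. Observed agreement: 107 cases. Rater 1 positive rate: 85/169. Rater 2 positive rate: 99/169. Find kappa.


P_o = 107/169 = 0.633136
P_e = (85*99 + 84*70) / 28561 = 0.500508
kappa = (P_o - P_e) / (1 - P_e)
kappa = (0.633136 - 0.500508) / (1 - 0.500508)
kappa = 0.2655

0.2655


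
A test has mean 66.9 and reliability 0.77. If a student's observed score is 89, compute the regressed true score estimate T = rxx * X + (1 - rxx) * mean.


T_est = rxx * X + (1 - rxx) * mean
T_est = 0.77 * 89 + 0.23 * 66.9
T_est = 68.53 + 15.387
T_est = 83.917

83.917


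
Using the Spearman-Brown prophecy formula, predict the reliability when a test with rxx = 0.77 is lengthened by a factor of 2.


r_new = (n * rxx) / (1 + (n-1) * rxx)
r_new = (2 * 0.77) / (1 + 1 * 0.77)
r_new = 1.54 / 1.77
r_new = 0.8701

0.8701


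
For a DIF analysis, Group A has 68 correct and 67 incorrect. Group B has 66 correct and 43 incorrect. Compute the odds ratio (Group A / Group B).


Odds_A = 68/67 = 1.0149
Odds_B = 66/43 = 1.5349
OR = Odds_A / Odds_B = 1.0149 / 1.5349
Exactly, OR = (68 * 43) / (67 * 66) = 2924 / 4422
OR = 0.6612

0.6612


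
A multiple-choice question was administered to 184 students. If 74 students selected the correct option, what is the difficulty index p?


Item difficulty p = number correct / total examinees
p = 74 / 184
p = 0.4022

0.4022


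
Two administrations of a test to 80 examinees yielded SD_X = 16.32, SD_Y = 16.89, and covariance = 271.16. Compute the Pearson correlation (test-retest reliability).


r = cov(X,Y) / (SD_X * SD_Y)
r = 271.16 / (16.32 * 16.89)
r = 271.16 / 275.6448
r = 0.9837

0.9837


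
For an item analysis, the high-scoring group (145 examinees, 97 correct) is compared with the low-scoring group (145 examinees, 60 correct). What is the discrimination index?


p_upper = 97/145 = 0.669
p_lower = 60/145 = 0.4138
D = 0.669 - 0.4138 = 0.2552

0.2552


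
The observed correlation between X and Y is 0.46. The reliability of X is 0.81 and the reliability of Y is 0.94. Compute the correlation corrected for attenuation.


r_corrected = rxy / sqrt(rxx * ryy)
= 0.46 / sqrt(0.81 * 0.94)
= 0.46 / sqrt(0.7614)
= 0.46 / 0.872582
r_corrected = 0.5272

0.5272


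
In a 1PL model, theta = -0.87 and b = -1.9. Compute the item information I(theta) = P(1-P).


P = 1/(1+exp(-(-0.87--1.9))) = 0.7369
I = P*(1-P) = 0.7369 * 0.2631
I = 0.1939

0.1939


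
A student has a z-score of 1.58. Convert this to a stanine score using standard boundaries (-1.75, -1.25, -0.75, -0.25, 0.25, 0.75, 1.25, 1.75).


Stanine boundaries: [-1.75, -1.25, -0.75, -0.25, 0.25, 0.75, 1.25, 1.75]
z = 1.58
Check each boundary:
  z >= -1.75 -> could be stanine 2
  z >= -1.25 -> could be stanine 3
  z >= -0.75 -> could be stanine 4
  z >= -0.25 -> could be stanine 5
  z >= 0.25 -> could be stanine 6
  z >= 0.75 -> could be stanine 7
  z >= 1.25 -> could be stanine 8
  z < 1.75
Highest qualifying boundary gives stanine = 8

8


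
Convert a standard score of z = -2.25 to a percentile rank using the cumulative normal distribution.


CDF(z) = 0.5 * (1 + erf(z/sqrt(2)))
erf(-1.591) = -0.9756
CDF = 0.0122
Percentile rank = 0.0122 * 100 = 1.22

1.22


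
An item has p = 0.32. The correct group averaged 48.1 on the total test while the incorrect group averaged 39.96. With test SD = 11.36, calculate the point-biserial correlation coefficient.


q = 1 - p = 0.68
rpb = ((M1 - M0) / SD) * sqrt(p * q)
rpb = ((48.1 - 39.96) / 11.36) * sqrt(0.32 * 0.68)
rpb = 0.3343

0.3343


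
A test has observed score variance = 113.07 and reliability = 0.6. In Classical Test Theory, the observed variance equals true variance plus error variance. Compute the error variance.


var_true = rxx * var_obs = 0.6 * 113.07 = 67.842
var_error = var_obs - var_true
var_error = 113.07 - 67.842
var_error = 45.228

45.228


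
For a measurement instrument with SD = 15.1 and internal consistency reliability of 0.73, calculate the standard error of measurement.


SEM = SD * sqrt(1 - rxx)
SEM = 15.1 * sqrt(1 - 0.73)
SEM = 15.1 * sqrt(0.27) = 15.1 * 0.519615
SEM = 7.8462

7.8462


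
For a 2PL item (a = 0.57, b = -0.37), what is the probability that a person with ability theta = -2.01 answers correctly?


a*(theta - b) = 0.57 * (-2.01 - -0.37) = -0.9348
exp(--0.9348) = 2.5467
P = 1 / (1 + 2.5467)
P = 0.282

0.282


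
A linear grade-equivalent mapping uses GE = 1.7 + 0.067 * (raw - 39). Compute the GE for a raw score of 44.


raw - median = 44 - 39 = 5
slope * diff = 0.067 * 5 = 0.335
GE = 1.7 + 0.335
GE = 2.035

2.035


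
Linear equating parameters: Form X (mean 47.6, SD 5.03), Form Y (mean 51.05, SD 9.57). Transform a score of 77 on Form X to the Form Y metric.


slope = SD_Y / SD_X = 9.57 / 5.03 ~ 1.9026
intercept = mean_Y - slope * mean_X = 51.05 - (9.57 / 5.03) * 47.6 ~ -39.513
Y = slope * X + intercept. To avoid rounding drift from the rounded slope/intercept, evaluate the equivalent form Y = mean_Y + SD_Y * (X - mean_X) / SD_X at full precision:
Y = 51.05 + 9.57 * (77 - 47.6) / 5.03
Y = 51.05 + 9.57 * 29.4 / 5.03
Y = 51.05 + 281.358 / 5.03
Y = 51.05 + 55.936
Y = 106.986

106.986


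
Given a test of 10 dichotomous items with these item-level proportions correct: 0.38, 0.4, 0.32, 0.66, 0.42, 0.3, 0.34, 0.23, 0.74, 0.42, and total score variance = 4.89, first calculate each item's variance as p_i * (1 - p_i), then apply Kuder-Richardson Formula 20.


For each item, compute p_i * q_i:
  Item 1: 0.38 * 0.62 = 0.2356
  Item 2: 0.4 * 0.6 = 0.24
  Item 3: 0.32 * 0.68 = 0.2176
  Item 4: 0.66 * 0.34 = 0.2244
  Item 5: 0.42 * 0.58 = 0.2436
  Item 6: 0.3 * 0.7 = 0.21
  Item 7: 0.34 * 0.66 = 0.2244
  Item 8: 0.23 * 0.77 = 0.1771
  Item 9: 0.74 * 0.26 = 0.1924
  Item 10: 0.42 * 0.58 = 0.2436
Sum(p_i * q_i) = 0.2356 + 0.24 + 0.2176 + 0.2244 + 0.2436 + 0.21 + 0.2244 + 0.1771 + 0.1924 + 0.2436 = 2.2087
KR-20 = (k/(k-1)) * (1 - Sum(p_i*q_i) / Var_total)
= (10/9) * (1 - 2.2087/4.89)
= 1.1111 * 0.5483
KR-20 = 0.6092

0.6092


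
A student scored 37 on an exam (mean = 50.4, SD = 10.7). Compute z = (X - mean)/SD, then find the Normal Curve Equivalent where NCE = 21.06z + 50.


z = (X - mean) / SD = (37 - 50.4) / 10.7
z = -13.4 / 10.7
z = -1.2523
NCE = NCE = 21.06z + 50
Carry z at full precision (z = -13.4 / 10.7) into the conversion:
NCE = 21.06 * (-13.4 / 10.7) + 50 = -282.204 / 10.7 + 50
NCE = -26.3742 + 50
NCE = 23.6258

23.6258


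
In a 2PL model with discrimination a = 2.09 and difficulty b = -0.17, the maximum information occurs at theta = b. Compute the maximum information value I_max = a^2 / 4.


For 2PL, max info at theta = b = -0.17
I_max = a^2 / 4 = 2.09^2 / 4
= 4.3681 / 4
I_max = 1.092

1.092


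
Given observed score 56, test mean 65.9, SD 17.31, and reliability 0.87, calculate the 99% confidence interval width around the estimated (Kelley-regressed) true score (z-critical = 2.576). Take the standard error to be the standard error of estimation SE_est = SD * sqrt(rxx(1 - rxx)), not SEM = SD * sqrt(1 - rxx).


True score estimate = 0.87*56 + 0.13*65.9 = 57.287
SE_est = SD * sqrt(rxx * (1 - rxx)) = 17.31 * sqrt(0.87 * 0.13) = 17.31 * sqrt(0.1131) = 5.821412
CI = T_est +/- z * SE_est, so width = 2 * z * SE_est = 2 * 2.576 * 5.821412
Width = 29.9919

29.9919


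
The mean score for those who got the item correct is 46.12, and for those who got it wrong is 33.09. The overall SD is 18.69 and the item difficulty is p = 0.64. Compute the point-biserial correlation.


q = 1 - p = 0.36
rpb = ((M1 - M0) / SD) * sqrt(p * q)
rpb = ((46.12 - 33.09) / 18.69) * sqrt(0.64 * 0.36)
rpb = 0.3346

0.3346


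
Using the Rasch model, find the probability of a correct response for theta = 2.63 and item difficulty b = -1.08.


theta - b = 2.63 - -1.08 = 3.71
exp(-(theta - b)) = exp(-3.71) = 0.0245
P = 1 / (1 + 0.0245)
P = 0.9761

0.9761


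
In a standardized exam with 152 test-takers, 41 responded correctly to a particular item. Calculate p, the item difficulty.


Item difficulty p = number correct / total examinees
p = 41 / 152
p = 0.2697

0.2697


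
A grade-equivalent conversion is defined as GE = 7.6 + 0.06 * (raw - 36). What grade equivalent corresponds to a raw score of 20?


raw - median = 20 - 36 = -16
slope * diff = 0.06 * -16 = -0.96
GE = 7.6 + -0.96
GE = 6.64

6.64


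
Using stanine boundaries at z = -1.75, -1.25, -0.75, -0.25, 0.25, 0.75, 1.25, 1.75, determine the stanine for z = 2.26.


Stanine boundaries: [-1.75, -1.25, -0.75, -0.25, 0.25, 0.75, 1.25, 1.75]
z = 2.26
Check each boundary:
  z >= -1.75 -> could be stanine 2
  z >= -1.25 -> could be stanine 3
  z >= -0.75 -> could be stanine 4
  z >= -0.25 -> could be stanine 5
  z >= 0.25 -> could be stanine 6
  z >= 0.75 -> could be stanine 7
  z >= 1.25 -> could be stanine 8
  z >= 1.75 -> could be stanine 9
Highest qualifying boundary gives stanine = 9

9


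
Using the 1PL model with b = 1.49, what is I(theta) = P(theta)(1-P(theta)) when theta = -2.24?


P = 1/(1+exp(-(-2.24-1.49))) = 0.0234
I = P*(1-P) = 0.0234 * 0.9766
I = 0.0229

0.0229


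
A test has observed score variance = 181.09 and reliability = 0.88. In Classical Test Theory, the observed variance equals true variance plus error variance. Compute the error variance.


var_true = rxx * var_obs = 0.88 * 181.09 = 159.3592
var_error = var_obs - var_true
var_error = 181.09 - 159.3592
var_error = 21.7308

21.7308


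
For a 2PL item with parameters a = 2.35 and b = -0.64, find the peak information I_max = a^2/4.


For 2PL, max info at theta = b = -0.64
I_max = a^2 / 4 = 2.35^2 / 4
= 5.5225 / 4
I_max = 1.3806

1.3806


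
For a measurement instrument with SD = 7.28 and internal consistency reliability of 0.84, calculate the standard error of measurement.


SEM = SD * sqrt(1 - rxx)
SEM = 7.28 * sqrt(1 - 0.84)
SEM = 7.28 * sqrt(0.16) = 7.28 * 0.4
SEM = 2.912

2.912


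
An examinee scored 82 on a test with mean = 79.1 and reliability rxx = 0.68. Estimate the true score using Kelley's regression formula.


T_est = rxx * X + (1 - rxx) * mean
T_est = 0.68 * 82 + 0.32 * 79.1
T_est = 55.76 + 25.312
T_est = 81.072

81.072


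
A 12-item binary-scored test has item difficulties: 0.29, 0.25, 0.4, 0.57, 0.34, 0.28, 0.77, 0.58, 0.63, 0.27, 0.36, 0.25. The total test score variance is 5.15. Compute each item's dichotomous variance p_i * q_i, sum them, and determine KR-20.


For each item, compute p_i * q_i:
  Item 1: 0.29 * 0.71 = 0.2059
  Item 2: 0.25 * 0.75 = 0.1875
  Item 3: 0.4 * 0.6 = 0.24
  Item 4: 0.57 * 0.43 = 0.2451
  Item 5: 0.34 * 0.66 = 0.2244
  Item 6: 0.28 * 0.72 = 0.2016
  Item 7: 0.77 * 0.23 = 0.1771
  Item 8: 0.58 * 0.42 = 0.2436
  Item 9: 0.63 * 0.37 = 0.2331
  Item 10: 0.27 * 0.73 = 0.1971
  Item 11: 0.36 * 0.64 = 0.2304
  Item 12: 0.25 * 0.75 = 0.1875
Sum(p_i * q_i) = 0.2059 + 0.1875 + 0.24 + 0.2451 + 0.2244 + 0.2016 + 0.1771 + 0.2436 + 0.2331 + 0.1971 + 0.2304 + 0.1875 = 2.5733
KR-20 = (k/(k-1)) * (1 - Sum(p_i*q_i) / Var_total)
= (12/11) * (1 - 2.5733/5.15)
= 1.0909 * 0.5003
KR-20 = 0.5458

0.5458


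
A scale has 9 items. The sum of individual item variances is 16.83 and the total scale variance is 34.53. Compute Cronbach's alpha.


alpha = (k/(k-1)) * (1 - sum(si^2)/s_total^2)
= (9/8) * (1 - 16.83/34.53)
alpha = 0.5767

0.5767


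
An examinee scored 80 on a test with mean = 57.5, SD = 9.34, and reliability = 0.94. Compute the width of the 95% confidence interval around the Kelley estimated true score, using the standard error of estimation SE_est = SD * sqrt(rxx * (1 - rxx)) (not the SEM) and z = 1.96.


True score estimate = 0.94*80 + 0.06*57.5 = 78.65
SE_est = SD * sqrt(rxx * (1 - rxx)) = 9.34 * sqrt(0.94 * 0.06) = 9.34 * sqrt(0.0564) = 2.218127
CI = T_est +/- z * SE_est, so width = 2 * z * SE_est = 2 * 1.96 * 2.218127
Width = 8.6951

8.6951


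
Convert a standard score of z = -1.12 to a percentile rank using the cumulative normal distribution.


CDF(z) = 0.5 * (1 + erf(z/sqrt(2)))
erf(-0.792) = -0.7373
CDF = 0.1314
Percentile rank = 0.1314 * 100 = 13.14

13.14


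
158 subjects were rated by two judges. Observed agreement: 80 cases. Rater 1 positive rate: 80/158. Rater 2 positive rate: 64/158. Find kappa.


P_o = 80/158 = 0.506329
P_e = (80*64 + 78*94) / 24964 = 0.498798
kappa = (P_o - P_e) / (1 - P_e)
kappa = (0.506329 - 0.498798) / (1 - 0.498798)
kappa = 0.015

0.015


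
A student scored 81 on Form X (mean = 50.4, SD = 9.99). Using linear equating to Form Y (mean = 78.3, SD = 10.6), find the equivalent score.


slope = SD_Y / SD_X = 10.6 / 9.99 ~ 1.0611
intercept = mean_Y - slope * mean_X = 78.3 - (10.6 / 9.99) * 50.4 ~ 24.8225
Y = slope * X + intercept. To avoid rounding drift from the rounded slope/intercept, evaluate the equivalent form Y = mean_Y + SD_Y * (X - mean_X) / SD_X at full precision:
Y = 78.3 + 10.6 * (81 - 50.4) / 9.99
Y = 78.3 + 10.6 * 30.6 / 9.99
Y = 78.3 + 324.36 / 9.99
Y = 78.3 + 32.4685
Y = 110.7685

110.7685


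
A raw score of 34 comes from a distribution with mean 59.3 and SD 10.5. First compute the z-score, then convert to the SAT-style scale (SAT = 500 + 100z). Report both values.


z = (X - mean) / SD = (34 - 59.3) / 10.5
z = -25.3 / 10.5
z = -2.4095
SAT-scale = SAT = 500 + 100z
Carry z at full precision (z = -25.3 / 10.5) into the conversion:
SAT-scale = 500 + 100 * (-25.3 / 10.5) = 500 + -2530 / 10.5
SAT-scale = 500 + -240.9524
SAT-scale = 259.0476

259.0476


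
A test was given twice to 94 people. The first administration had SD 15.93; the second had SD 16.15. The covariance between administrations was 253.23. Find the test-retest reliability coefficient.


r = cov(X,Y) / (SD_X * SD_Y)
r = 253.23 / (15.93 * 16.15)
r = 253.23 / 257.2695
r = 0.9843

0.9843


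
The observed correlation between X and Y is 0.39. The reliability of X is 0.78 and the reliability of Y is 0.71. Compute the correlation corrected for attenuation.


r_corrected = rxy / sqrt(rxx * ryy)
= 0.39 / sqrt(0.78 * 0.71)
= 0.39 / sqrt(0.5538)
= 0.39 / 0.744177
r_corrected = 0.5241

0.5241


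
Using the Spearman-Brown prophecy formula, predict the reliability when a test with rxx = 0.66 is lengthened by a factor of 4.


r_new = (n * rxx) / (1 + (n-1) * rxx)
r_new = (4 * 0.66) / (1 + 3 * 0.66)
r_new = 2.64 / 2.98
r_new = 0.8859

0.8859


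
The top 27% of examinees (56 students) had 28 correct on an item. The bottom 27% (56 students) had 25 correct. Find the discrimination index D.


p_upper = 28/56 = 0.5
p_lower = 25/56 = 0.4464
D = 0.5 - 0.4464 = 0.0536

0.0536


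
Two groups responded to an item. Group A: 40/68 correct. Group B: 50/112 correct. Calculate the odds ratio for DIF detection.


Odds_A = 40/28 = 1.4286
Odds_B = 50/62 = 0.8065
OR = Odds_A / Odds_B = 1.4286 / 0.8065
Exactly, OR = (40 * 62) / (28 * 50) = 2480 / 1400
OR = 1.7714

1.7714


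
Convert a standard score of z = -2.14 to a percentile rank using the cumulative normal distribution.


CDF(z) = 0.5 * (1 + erf(z/sqrt(2)))
erf(-1.5132) = -0.9676
CDF = 0.0162
Percentile rank = 0.0162 * 100 = 1.62

1.62


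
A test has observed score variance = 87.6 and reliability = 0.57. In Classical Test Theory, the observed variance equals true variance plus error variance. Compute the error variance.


var_true = rxx * var_obs = 0.57 * 87.6 = 49.932
var_error = var_obs - var_true
var_error = 87.6 - 49.932
var_error = 37.668

37.668


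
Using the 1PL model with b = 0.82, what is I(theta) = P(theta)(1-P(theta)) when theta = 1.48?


P = 1/(1+exp(-(1.48-0.82))) = 0.6593
I = P*(1-P) = 0.6593 * 0.3407
I = 0.2246

0.2246


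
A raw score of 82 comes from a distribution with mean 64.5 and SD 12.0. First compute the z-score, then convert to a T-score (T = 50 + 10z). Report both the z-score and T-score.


z = (X - mean) / SD = (82 - 64.5) / 12.0
z = 17.5 / 12.0
z = 1.4583
T-score = T = 50 + 10z
Carry z at full precision (z = 17.5 / 12.0) into the conversion:
T-score = 50 + 10 * (17.5 / 12.0) = 50 + 175 / 12.0
T-score = 50 + 14.5833
T-score = 64.5833

64.5833


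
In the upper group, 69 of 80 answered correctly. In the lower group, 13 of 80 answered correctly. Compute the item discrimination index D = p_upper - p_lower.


p_upper = 69/80 = 0.8625
p_lower = 13/80 = 0.1625
D = 0.8625 - 0.1625 = 0.7

0.7


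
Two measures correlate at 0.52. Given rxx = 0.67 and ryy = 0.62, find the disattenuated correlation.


r_corrected = rxy / sqrt(rxx * ryy)
= 0.52 / sqrt(0.67 * 0.62)
= 0.52 / sqrt(0.4154)
= 0.52 / 0.644515
r_corrected = 0.8068

0.8068


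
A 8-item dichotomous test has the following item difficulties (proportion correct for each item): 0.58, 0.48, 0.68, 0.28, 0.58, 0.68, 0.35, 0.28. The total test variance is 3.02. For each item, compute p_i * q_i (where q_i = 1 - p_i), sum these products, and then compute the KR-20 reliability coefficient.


For each item, compute p_i * q_i:
  Item 1: 0.58 * 0.42 = 0.2436
  Item 2: 0.48 * 0.52 = 0.2496
  Item 3: 0.68 * 0.32 = 0.2176
  Item 4: 0.28 * 0.72 = 0.2016
  Item 5: 0.58 * 0.42 = 0.2436
  Item 6: 0.68 * 0.32 = 0.2176
  Item 7: 0.35 * 0.65 = 0.2275
  Item 8: 0.28 * 0.72 = 0.2016
Sum(p_i * q_i) = 0.2436 + 0.2496 + 0.2176 + 0.2016 + 0.2436 + 0.2176 + 0.2275 + 0.2016 = 1.8027
KR-20 = (k/(k-1)) * (1 - Sum(p_i*q_i) / Var_total)
= (8/7) * (1 - 1.8027/3.02)
= 1.1429 * 0.4031
KR-20 = 0.4607

0.4607


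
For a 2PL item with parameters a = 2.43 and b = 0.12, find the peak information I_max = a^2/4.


For 2PL, max info at theta = b = 0.12
I_max = a^2 / 4 = 2.43^2 / 4
= 5.9049 / 4
I_max = 1.4762

1.4762


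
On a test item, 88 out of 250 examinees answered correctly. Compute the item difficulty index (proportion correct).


Item difficulty p = number correct / total examinees
p = 88 / 250
p = 0.352

0.352


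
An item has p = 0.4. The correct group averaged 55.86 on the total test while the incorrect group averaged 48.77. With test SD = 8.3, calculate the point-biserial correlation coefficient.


q = 1 - p = 0.6
rpb = ((M1 - M0) / SD) * sqrt(p * q)
rpb = ((55.86 - 48.77) / 8.3) * sqrt(0.4 * 0.6)
rpb = 0.4185

0.4185


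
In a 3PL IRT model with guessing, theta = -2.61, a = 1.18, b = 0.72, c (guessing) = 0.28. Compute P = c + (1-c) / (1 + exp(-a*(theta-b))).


logit = 1.18*(-2.61 - 0.72) = -3.9294
P* = 1/(1 + exp(--3.9294)) = 0.0193
P = 0.28 + (1 - 0.28) * 0.0193
P = 0.2939

0.2939


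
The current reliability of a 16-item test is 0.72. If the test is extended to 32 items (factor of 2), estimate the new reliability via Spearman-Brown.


r_new = (n * rxx) / (1 + (n-1) * rxx)
r_new = (2 * 0.72) / (1 + 1 * 0.72)
r_new = 1.44 / 1.72
r_new = 0.8372

0.8372


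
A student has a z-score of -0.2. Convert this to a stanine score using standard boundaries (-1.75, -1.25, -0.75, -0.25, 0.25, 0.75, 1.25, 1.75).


Stanine boundaries: [-1.75, -1.25, -0.75, -0.25, 0.25, 0.75, 1.25, 1.75]
z = -0.2
Check each boundary:
  z >= -1.75 -> could be stanine 2
  z >= -1.25 -> could be stanine 3
  z >= -0.75 -> could be stanine 4
  z >= -0.25 -> could be stanine 5
  z < 0.25
  z < 0.75
  z < 1.25
  z < 1.75
Highest qualifying boundary gives stanine = 5

5


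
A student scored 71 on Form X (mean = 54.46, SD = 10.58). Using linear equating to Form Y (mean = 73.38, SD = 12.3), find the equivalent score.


slope = SD_Y / SD_X = 12.3 / 10.58 ~ 1.1626
intercept = mean_Y - slope * mean_X = 73.38 - (12.3 / 10.58) * 54.46 ~ 10.0664
Y = slope * X + intercept. To avoid rounding drift from the rounded slope/intercept, evaluate the equivalent form Y = mean_Y + SD_Y * (X - mean_X) / SD_X at full precision:
Y = 73.38 + 12.3 * (71 - 54.46) / 10.58
Y = 73.38 + 12.3 * 16.54 / 10.58
Y = 73.38 + 203.442 / 10.58
Y = 73.38 + 19.2289
Y = 92.6089

92.6089


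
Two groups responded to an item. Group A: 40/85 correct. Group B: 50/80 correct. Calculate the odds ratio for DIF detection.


Odds_A = 40/45 = 0.8889
Odds_B = 50/30 = 1.6667
OR = Odds_A / Odds_B = 0.8889 / 1.6667
Exactly, OR = (40 * 30) / (45 * 50) = 1200 / 2250
OR = 0.5333

0.5333


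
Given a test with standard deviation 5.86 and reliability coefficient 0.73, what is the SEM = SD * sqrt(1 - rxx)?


SEM = SD * sqrt(1 - rxx)
SEM = 5.86 * sqrt(1 - 0.73)
SEM = 5.86 * sqrt(0.27) = 5.86 * 0.519615
SEM = 3.0449

3.0449


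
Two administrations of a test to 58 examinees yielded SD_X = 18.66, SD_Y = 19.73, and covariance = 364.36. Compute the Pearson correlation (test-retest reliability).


r = cov(X,Y) / (SD_X * SD_Y)
r = 364.36 / (18.66 * 19.73)
r = 364.36 / 368.1618
r = 0.9897

0.9897


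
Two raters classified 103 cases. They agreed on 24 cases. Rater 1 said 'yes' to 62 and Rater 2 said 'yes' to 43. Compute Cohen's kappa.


P_o = 24/103 = 0.23301
P_e = (62*43 + 41*60) / 10609 = 0.483175
kappa = (P_o - P_e) / (1 - P_e)
kappa = (0.23301 - 0.483175) / (1 - 0.483175)
kappa = -0.484

-0.484


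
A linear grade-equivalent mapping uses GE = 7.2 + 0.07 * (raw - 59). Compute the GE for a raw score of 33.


raw - median = 33 - 59 = -26
slope * diff = 0.07 * -26 = -1.82
GE = 7.2 + -1.82
GE = 5.38

5.38


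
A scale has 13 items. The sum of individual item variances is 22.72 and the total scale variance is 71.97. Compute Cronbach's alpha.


alpha = (k/(k-1)) * (1 - sum(si^2)/s_total^2)
= (13/12) * (1 - 22.72/71.97)
alpha = 0.7413

0.7413


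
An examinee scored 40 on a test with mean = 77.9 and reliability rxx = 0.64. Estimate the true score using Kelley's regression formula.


T_est = rxx * X + (1 - rxx) * mean
T_est = 0.64 * 40 + 0.36 * 77.9
T_est = 25.6 + 28.044
T_est = 53.644

53.644


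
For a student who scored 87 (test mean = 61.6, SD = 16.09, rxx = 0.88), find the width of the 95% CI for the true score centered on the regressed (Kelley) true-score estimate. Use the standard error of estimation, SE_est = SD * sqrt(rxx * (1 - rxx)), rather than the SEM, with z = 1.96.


True score estimate = 0.88*87 + 0.12*61.6 = 83.952
SE_est = SD * sqrt(rxx * (1 - rxx)) = 16.09 * sqrt(0.88 * 0.12) = 16.09 * sqrt(0.1056) = 5.228631
CI = T_est +/- z * SE_est, so width = 2 * z * SE_est = 2 * 1.96 * 5.228631
Width = 20.4962

20.4962


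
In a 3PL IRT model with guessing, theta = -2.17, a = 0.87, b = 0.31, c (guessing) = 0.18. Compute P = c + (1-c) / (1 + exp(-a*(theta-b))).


logit = 0.87*(-2.17 - 0.31) = -2.1576
P* = 1/(1 + exp(--2.1576)) = 0.1036
P = 0.18 + (1 - 0.18) * 0.1036
P = 0.265

0.265


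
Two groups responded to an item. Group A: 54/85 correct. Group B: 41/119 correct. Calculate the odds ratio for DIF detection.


Odds_A = 54/31 = 1.7419
Odds_B = 41/78 = 0.5256
OR = Odds_A / Odds_B = 1.7419 / 0.5256
Exactly, OR = (54 * 78) / (31 * 41) = 4212 / 1271
OR = 3.3139

3.3139


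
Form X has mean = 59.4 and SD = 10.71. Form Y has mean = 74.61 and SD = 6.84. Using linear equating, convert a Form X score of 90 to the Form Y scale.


slope = SD_Y / SD_X = 6.84 / 10.71 ~ 0.6387
intercept = mean_Y - slope * mean_X = 74.61 - (6.84 / 10.71) * 59.4 ~ 36.6739
Y = slope * X + intercept. To avoid rounding drift from the rounded slope/intercept, evaluate the equivalent form Y = mean_Y + SD_Y * (X - mean_X) / SD_X at full precision:
Y = 74.61 + 6.84 * (90 - 59.4) / 10.71
Y = 74.61 + 6.84 * 30.6 / 10.71
Y = 74.61 + 209.304 / 10.71
Y = 74.61 + 19.5429
Y = 94.1529

94.1529


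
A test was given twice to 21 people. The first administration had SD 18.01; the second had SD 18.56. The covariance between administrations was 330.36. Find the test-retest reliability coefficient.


r = cov(X,Y) / (SD_X * SD_Y)
r = 330.36 / (18.01 * 18.56)
r = 330.36 / 334.2656
r = 0.9883

0.9883


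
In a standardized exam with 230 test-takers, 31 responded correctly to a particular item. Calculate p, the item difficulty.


Item difficulty p = number correct / total examinees
p = 31 / 230
p = 0.1348

0.1348


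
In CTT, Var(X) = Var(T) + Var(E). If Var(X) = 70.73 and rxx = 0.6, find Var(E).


var_true = rxx * var_obs = 0.6 * 70.73 = 42.438
var_error = var_obs - var_true
var_error = 70.73 - 42.438
var_error = 28.292

28.292


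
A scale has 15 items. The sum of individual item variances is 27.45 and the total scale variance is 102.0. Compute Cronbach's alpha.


alpha = (k/(k-1)) * (1 - sum(si^2)/s_total^2)
= (15/14) * (1 - 27.45/102.0)
alpha = 0.7831

0.7831


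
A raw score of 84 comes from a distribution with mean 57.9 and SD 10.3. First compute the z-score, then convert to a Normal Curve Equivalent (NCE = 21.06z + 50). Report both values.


z = (X - mean) / SD = (84 - 57.9) / 10.3
z = 26.1 / 10.3
z = 2.534
NCE = NCE = 21.06z + 50
Carry z at full precision (z = 26.1 / 10.3) into the conversion:
NCE = 21.06 * (26.1 / 10.3) + 50 = 549.666 / 10.3 + 50
NCE = 53.3656 + 50
NCE = 103.3656

103.3656


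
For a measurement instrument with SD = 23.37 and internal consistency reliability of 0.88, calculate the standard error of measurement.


SEM = SD * sqrt(1 - rxx)
SEM = 23.37 * sqrt(1 - 0.88)
SEM = 23.37 * sqrt(0.12) = 23.37 * 0.34641
SEM = 8.0956

8.0956


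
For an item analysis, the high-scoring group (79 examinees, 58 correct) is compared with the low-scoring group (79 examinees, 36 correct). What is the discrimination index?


p_upper = 58/79 = 0.7342
p_lower = 36/79 = 0.4557
D = 0.7342 - 0.4557 = 0.2785

0.2785
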